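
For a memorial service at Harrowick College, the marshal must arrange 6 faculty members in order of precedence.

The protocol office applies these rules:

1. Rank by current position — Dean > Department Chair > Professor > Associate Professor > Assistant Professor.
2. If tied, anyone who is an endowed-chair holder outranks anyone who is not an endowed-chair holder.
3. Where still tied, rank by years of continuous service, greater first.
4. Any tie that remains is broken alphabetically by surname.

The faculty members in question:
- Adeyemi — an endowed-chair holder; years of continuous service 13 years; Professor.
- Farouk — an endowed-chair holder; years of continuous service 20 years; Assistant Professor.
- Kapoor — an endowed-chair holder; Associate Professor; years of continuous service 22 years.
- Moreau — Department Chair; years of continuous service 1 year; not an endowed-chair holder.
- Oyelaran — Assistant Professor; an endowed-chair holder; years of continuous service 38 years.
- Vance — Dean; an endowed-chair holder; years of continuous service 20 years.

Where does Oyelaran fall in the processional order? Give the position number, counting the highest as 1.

5

By current position: Vance (Dean); then Moreau (Department Chair); then Adeyemi (Professor); then Kapoor (Associate Professor); then Oyelaran and Farouk (Assistant Professor).
Oyelaran and Farouk are each an endowed-chair holder, so the next rule applies.
Among Oyelaran and Farouk, by years of continuous service (higher first): Oyelaran (38 years) before Farouk (20 years).
Order: Vance, Moreau, Adeyemi, Kapoor, Oyelaran, Farouk. So position 5.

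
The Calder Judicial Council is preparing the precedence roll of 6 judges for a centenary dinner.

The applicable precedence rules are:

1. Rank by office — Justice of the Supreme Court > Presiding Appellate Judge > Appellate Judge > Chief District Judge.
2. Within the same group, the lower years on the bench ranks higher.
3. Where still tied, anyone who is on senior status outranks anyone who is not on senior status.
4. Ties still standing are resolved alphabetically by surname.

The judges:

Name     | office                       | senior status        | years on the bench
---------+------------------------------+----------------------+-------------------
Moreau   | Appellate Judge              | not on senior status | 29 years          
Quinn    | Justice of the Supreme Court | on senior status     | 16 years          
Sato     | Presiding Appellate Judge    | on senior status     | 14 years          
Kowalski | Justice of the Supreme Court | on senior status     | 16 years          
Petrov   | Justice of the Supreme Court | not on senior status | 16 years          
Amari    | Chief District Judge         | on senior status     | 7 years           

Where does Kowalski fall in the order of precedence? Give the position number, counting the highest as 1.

1

By office: Kowalski, Quinn and Petrov (Justice of the Supreme Court); then Sato (Presiding Appellate Judge); then Moreau (Appellate Judge); then Amari (Chief District Judge).
Kowalski, Quinn and Petrov all have years on the bench 16 years, so the next rule applies.
Among Kowalski, Quinn and Petrov, on senior status before not on senior status: Kowalski and Quinn (on senior status) before Petrov (not on senior status).
Among Kowalski and Quinn, alphabetically by surname: Kowalski before Quinn.
Order: Kowalski, Quinn, Petrov, Sato, Moreau, Amari. So position 1.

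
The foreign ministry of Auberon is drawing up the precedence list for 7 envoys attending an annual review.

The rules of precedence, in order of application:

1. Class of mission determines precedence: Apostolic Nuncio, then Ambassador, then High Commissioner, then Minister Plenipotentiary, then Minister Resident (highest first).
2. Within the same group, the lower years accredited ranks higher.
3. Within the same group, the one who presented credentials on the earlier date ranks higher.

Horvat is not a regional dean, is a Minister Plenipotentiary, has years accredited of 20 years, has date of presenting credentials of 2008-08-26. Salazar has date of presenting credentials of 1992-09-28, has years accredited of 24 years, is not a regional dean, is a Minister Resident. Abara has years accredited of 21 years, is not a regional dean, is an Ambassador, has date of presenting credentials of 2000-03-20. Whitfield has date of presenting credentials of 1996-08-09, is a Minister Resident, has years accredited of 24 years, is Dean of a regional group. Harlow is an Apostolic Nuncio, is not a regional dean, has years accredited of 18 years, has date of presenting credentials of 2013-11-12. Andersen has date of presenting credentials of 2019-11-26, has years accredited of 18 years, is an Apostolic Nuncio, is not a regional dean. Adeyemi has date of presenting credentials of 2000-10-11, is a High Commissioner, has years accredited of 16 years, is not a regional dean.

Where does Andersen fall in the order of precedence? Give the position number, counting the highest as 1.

By class of mission: Harlow and Andersen (Apostolic Nuncio); then Abara (Ambassador); then Adeyemi (High Commissioner); then Horvat (Minister Plenipotentiary); then Salazar and Whitfield (Minister Resident).
Harlow and Andersen both have years accredited 18 years, so the next rule applies.
Among Harlow and Andersen, by date of presenting credentials (earlier first): Harlow (2013-11-12) before Andersen (2019-11-26).
Salazar and Whitfield both have years accredited 24 years, so the next rule applies.
Among Salazar and Whitfield, by date of presenting credentials (earlier first): Salazar (1992-09-28) before Whitfield (1996-08-09).
Order: Harlow, Andersen, Abara, Adeyemi, Horvat, Salazar, Whitfield. So position 2.

2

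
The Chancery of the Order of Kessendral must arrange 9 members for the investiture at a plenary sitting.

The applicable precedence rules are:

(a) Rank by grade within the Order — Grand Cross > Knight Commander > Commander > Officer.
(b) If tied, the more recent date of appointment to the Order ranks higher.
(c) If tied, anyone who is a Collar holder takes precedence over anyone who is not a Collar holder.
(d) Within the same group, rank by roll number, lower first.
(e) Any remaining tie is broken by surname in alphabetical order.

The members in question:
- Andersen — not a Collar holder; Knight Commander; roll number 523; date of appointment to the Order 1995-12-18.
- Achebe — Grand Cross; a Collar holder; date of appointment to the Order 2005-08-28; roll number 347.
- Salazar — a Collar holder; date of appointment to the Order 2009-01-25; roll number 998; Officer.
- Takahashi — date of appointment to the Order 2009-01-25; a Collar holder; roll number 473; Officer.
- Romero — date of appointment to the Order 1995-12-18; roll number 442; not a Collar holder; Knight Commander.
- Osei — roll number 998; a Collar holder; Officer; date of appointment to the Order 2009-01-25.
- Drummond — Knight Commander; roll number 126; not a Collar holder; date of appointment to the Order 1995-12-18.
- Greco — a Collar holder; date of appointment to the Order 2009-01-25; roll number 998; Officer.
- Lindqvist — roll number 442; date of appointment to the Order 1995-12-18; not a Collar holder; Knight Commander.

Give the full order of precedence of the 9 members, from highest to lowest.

Achebe, Drummond, Lindqvist, Romero, Andersen, Takahashi, Greco, Osei, Salazar

By grade within the Order: Achebe (Grand Cross); then Drummond, Lindqvist, Romero and Andersen (Knight Commander); then Takahashi, Greco, Osei and Salazar (Officer).
Drummond, Lindqvist, Romero and Andersen all have date of appointment to the Order 1995-12-18, so the next rule applies.
Drummond, Lindqvist, Romero and Andersen are each not a Collar holder, so the next rule applies.
Among Drummond, Lindqvist, Romero and Andersen, by roll number (lower first): Drummond (126) before Lindqvist and Romero (442) before Andersen (523).
Among Lindqvist and Romero, alphabetically by surname: Lindqvist before Romero.
Takahashi, Greco, Osei and Salazar all have date of appointment to the Order 2009-01-25, so the next rule applies.
Takahashi, Greco, Osei and Salazar are each a Collar holder, so the next rule applies.
Among Takahashi, Greco, Osei and Salazar, by roll number (lower first): Takahashi (473) before Greco, Osei and Salazar (998).
Among Greco, Osei and Salazar, alphabetically by surname: Greco before Osei before Salazar.
Full order: Achebe, Drummond, Lindqvist, Romero, Andersen, Takahashi, Greco, Osei, Salazar.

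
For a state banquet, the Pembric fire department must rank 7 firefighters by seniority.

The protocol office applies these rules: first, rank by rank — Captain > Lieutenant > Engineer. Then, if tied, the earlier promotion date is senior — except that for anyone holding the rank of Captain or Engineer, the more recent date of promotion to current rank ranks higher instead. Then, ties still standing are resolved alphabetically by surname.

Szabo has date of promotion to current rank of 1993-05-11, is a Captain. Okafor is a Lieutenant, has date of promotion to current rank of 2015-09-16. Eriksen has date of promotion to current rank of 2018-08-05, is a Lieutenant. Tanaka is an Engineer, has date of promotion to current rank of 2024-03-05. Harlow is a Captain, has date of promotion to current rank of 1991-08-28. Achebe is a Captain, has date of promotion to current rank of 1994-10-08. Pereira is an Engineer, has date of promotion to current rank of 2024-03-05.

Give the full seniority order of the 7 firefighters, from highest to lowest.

Achebe, Szabo, Harlow, Okafor, Eriksen, Pereira, Tanaka

By rank: Achebe, Szabo and Harlow (Captain); then Okafor and Eriksen (Lieutenant); then Pereira and Tanaka (Engineer).
Among Achebe, Szabo and Harlow, by date of promotion to current rank (later first) (reversed rule for this group): Achebe (1994-10-08) before Szabo (1993-05-11) before Harlow (1991-08-28).
Among Okafor and Eriksen, by date of promotion to current rank (earlier first): Okafor (2015-09-16) before Eriksen (2018-08-05).
Pereira and Tanaka both have date of promotion to current rank 2024-03-05, so the next rule applies.
Among Pereira and Tanaka, alphabetically by surname: Pereira before Tanaka.
Full order: Achebe, Szabo, Harlow, Okafor, Eriksen, Pereira, Tanaka.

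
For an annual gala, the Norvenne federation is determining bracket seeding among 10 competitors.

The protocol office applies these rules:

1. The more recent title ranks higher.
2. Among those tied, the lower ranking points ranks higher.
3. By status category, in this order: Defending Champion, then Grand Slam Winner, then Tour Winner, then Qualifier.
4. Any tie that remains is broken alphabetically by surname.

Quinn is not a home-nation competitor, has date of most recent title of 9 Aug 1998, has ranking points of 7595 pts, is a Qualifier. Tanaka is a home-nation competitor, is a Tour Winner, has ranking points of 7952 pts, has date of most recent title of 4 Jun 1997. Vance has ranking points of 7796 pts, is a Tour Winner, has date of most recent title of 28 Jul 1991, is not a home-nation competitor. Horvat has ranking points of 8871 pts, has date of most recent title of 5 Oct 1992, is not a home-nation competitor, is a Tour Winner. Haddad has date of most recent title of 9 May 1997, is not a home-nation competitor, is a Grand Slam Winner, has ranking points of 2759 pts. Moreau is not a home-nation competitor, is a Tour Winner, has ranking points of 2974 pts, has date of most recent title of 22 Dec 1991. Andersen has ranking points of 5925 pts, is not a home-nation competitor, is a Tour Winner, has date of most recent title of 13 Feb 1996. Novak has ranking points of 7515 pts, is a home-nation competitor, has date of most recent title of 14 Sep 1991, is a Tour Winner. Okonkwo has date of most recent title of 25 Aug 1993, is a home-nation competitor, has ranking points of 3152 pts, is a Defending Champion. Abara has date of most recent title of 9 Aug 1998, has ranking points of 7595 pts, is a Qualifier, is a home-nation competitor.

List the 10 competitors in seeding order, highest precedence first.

Abara, Quinn, Tanaka, Haddad, Andersen, Okonkwo, Horvat, Moreau, Novak, Vance

By date of most recent title (later first): Abara and Quinn (both 9 Aug 1998); then Tanaka (4 Jun 1997); then Haddad (9 May 1997); then Andersen (13 Feb 1996); then Okonkwo (25 Aug 1993); then Horvat (5 Oct 1992); then Moreau (22 Dec 1991); then Novak (14 Sep 1991); then Vance (28 Jul 1991).
Abara and Quinn both have ranking points 7595 pts, so the next rule applies.
Abara and Quinn are each Qualifier, so the next rule applies.
Among Abara and Quinn, alphabetically by surname: Abara before Quinn.
Full order: Abara, Quinn, Tanaka, Haddad, Andersen, Okonkwo, Horvat, Moreau, Novak, Vance.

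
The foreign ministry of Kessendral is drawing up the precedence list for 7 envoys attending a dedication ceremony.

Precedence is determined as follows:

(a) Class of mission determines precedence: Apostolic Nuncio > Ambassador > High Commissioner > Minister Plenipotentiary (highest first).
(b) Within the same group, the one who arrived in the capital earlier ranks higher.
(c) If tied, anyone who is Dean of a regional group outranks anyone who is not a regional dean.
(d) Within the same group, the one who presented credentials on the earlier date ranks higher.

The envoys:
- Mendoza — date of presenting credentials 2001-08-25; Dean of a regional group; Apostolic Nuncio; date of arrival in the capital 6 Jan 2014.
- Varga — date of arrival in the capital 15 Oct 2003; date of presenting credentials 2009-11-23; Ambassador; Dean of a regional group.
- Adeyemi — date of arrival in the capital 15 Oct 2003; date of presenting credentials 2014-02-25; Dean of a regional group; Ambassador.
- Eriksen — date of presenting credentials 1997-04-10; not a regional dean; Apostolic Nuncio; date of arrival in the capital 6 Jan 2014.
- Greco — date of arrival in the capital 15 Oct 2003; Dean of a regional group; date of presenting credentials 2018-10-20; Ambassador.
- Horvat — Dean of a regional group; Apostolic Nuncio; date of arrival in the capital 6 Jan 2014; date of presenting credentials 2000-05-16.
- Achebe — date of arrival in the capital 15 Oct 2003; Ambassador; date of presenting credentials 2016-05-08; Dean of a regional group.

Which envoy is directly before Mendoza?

Horvat

By class of mission: Horvat, Mendoza and Eriksen (Apostolic Nuncio); then Varga, Adeyemi, Achebe and Greco (Ambassador).
Horvat, Mendoza and Eriksen all have date of arrival in the capital 6 Jan 2014, so the next rule applies.
Among Horvat, Mendoza and Eriksen, Dean of a regional group before not a regional dean: Horvat and Mendoza (Dean of a regional group) before Eriksen (not a regional dean).
Among Horvat and Mendoza, by date of presenting credentials (earlier first): Horvat (2000-05-16) before Mendoza (2001-08-25).
Varga, Adeyemi, Achebe and Greco all have date of arrival in the capital 15 Oct 2003, so the next rule applies.
Varga, Adeyemi, Achebe and Greco are each Dean of a regional group, so the next rule applies.
Among Varga, Adeyemi, Achebe and Greco, by date of presenting credentials (earlier first): Varga (2009-11-23) before Adeyemi (2014-02-25) before Achebe (2016-05-08) before Greco (2018-10-20).
Order: Horvat, Mendoza, Eriksen, Varga, Adeyemi, Achebe, Greco.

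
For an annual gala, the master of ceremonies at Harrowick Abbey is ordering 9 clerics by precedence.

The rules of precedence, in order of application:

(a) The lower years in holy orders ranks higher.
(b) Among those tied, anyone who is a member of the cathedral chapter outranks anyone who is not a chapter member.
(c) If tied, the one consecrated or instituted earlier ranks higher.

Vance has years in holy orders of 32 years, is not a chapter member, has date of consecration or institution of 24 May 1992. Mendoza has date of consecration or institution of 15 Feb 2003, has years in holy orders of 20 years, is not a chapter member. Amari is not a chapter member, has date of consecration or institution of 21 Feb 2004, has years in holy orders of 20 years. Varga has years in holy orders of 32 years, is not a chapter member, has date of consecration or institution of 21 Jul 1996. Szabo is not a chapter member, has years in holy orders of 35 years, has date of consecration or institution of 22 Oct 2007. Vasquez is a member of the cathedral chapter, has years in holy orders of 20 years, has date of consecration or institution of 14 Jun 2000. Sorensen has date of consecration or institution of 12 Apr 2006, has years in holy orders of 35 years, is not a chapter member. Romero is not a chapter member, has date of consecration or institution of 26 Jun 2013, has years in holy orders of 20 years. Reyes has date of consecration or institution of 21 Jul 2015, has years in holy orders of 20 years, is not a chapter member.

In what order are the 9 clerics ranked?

By years in holy orders (lower first): Vasquez, Mendoza, Amari, Romero and Reyes (each 20 years); then Vance and Varga (both 32 years); then Sorensen and Szabo (both 35 years).
Among Vasquez, Mendoza, Amari, Romero and Reyes, a member of the cathedral chapter before not a chapter member: Vasquez (a member of the cathedral chapter) before Mendoza, Amari, Romero and Reyes (not a chapter member).
Among Mendoza, Amari, Romero and Reyes, by date of consecration or institution (earlier first): Mendoza (15 Feb 2003) before Amari (21 Feb 2004) before Romero (26 Jun 2013) before Reyes (21 Jul 2015).
Vance and Varga are each not a chapter member, so the next rule applies.
Among Vance and Varga, by date of consecration or institution (earlier first): Vance (24 May 1992) before Varga (21 Jul 1996).
Sorensen and Szabo are each not a chapter member, so the next rule applies.
Among Sorensen and Szabo, by date of consecration or institution (earlier first): Sorensen (12 Apr 2006) before Szabo (22 Oct 2007).
Full order: Vasquez, Mendoza, Amari, Romero, Reyes, Vance, Varga, Sorensen, Szabo.

Vasquez, Mendoza, Amari, Romero, Reyes, Vance, Varga, Sorensen, Szabo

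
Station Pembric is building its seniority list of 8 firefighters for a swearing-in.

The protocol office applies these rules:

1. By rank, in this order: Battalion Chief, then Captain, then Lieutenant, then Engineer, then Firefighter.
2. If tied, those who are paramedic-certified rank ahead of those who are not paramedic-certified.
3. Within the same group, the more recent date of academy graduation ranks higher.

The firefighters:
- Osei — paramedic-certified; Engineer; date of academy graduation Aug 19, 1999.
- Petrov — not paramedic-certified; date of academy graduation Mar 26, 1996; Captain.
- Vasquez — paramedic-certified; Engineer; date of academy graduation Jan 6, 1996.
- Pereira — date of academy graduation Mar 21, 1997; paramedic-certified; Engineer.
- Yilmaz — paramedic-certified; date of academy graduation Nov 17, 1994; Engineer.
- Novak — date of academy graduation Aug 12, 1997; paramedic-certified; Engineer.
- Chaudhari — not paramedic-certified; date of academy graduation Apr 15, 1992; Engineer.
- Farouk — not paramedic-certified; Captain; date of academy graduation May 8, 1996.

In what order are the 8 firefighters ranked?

Farouk, Petrov, Osei, Novak, Pereira, Vasquez, Yilmaz, Chaudhari

By rank: Farouk and Petrov (Captain); then Osei, Novak, Pereira, Vasquez, Yilmaz and Chaudhari (Engineer).
Farouk and Petrov are each not paramedic-certified, so the next rule applies.
Among Farouk and Petrov, by date of academy graduation (later first): Farouk (May 8, 1996) before Petrov (Mar 26, 1996).
Among Osei, Novak, Pereira, Vasquez, Yilmaz and Chaudhari, paramedic-certified before not paramedic-certified: Osei, Novak, Pereira, Vasquez and Yilmaz (paramedic-certified) before Chaudhari (not paramedic-certified).
Among Osei, Novak, Pereira, Vasquez and Yilmaz, by date of academy graduation (later first): Osei (Aug 19, 1999) before Novak (Aug 12, 1997) before Pereira (Mar 21, 1997) before Vasquez (Jan 6, 1996) before Yilmaz (Nov 17, 1994).
Full order: Farouk, Petrov, Osei, Novak, Pereira, Vasquez, Yilmaz, Chaudhari.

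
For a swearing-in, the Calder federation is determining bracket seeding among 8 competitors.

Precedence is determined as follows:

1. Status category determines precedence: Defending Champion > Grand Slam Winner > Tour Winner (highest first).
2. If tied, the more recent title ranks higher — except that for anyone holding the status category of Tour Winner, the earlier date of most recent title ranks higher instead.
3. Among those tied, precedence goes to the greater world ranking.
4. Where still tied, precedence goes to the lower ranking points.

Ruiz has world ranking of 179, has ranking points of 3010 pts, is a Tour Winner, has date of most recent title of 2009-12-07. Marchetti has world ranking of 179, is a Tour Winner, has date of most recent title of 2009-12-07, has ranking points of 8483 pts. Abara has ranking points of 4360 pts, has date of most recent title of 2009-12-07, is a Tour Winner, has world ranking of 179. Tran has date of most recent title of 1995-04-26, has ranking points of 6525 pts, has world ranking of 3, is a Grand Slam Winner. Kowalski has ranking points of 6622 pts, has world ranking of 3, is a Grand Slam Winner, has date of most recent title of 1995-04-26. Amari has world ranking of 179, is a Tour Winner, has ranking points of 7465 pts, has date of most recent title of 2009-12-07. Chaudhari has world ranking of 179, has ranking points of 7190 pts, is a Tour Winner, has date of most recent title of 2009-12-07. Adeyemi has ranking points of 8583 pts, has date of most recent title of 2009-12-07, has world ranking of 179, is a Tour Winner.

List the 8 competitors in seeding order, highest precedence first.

Tran, Kowalski, Ruiz, Abara, Chaudhari, Amari, Marchetti, Adeyemi

By status category: Tran and Kowalski (Grand Slam Winner); then Ruiz, Abara, Chaudhari, Amari, Marchetti and Adeyemi (Tour Winner).
Tran and Kowalski both have date of most recent title 1995-04-26, so the next rule applies.
Tran and Kowalski both have world ranking 3, so the next rule applies.
Among Tran and Kowalski, by ranking points (lower first): Tran (6525 pts) before Kowalski (6622 pts).
Ruiz, Abara, Chaudhari, Amari, Marchetti and Adeyemi all have date of most recent title 2009-12-07, so the next rule applies.
Ruiz, Abara, Chaudhari, Amari, Marchetti and Adeyemi all have world ranking 179, so the next rule applies.
Among Ruiz, Abara, Chaudhari, Amari, Marchetti and Adeyemi, by ranking points (lower first): Ruiz (3010 pts) before Abara (4360 pts) before Chaudhari (7190 pts) before Amari (7465 pts) before Marchetti (8483 pts) before Adeyemi (8583 pts).
Full order: Tran, Kowalski, Ruiz, Abara, Chaudhari, Amari, Marchetti, Adeyemi.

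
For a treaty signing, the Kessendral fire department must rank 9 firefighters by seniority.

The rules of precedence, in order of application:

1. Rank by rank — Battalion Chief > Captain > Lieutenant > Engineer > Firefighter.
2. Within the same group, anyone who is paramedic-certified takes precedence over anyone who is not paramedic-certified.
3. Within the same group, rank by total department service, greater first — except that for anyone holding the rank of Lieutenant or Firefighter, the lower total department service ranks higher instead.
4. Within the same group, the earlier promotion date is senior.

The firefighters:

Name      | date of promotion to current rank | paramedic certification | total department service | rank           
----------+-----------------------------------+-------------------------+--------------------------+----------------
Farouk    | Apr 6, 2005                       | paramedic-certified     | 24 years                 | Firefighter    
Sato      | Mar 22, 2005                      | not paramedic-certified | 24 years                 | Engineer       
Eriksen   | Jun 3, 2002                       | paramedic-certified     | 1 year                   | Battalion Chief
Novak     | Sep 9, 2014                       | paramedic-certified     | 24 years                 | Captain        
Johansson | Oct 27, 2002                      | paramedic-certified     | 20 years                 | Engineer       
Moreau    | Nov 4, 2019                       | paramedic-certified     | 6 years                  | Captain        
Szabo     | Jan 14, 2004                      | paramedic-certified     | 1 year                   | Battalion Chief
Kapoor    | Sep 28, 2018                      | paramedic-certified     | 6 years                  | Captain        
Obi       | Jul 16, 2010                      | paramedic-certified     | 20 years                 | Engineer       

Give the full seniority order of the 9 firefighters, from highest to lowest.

By rank: Eriksen and Szabo (Battalion Chief); then Novak, Kapoor and Moreau (Captain); then Johansson, Obi and Sato (Engineer); then Farouk (Firefighter).
Eriksen and Szabo are each paramedic-certified, so the next rule applies.
Eriksen and Szabo both have total department service 1 year, so the next rule applies.
Among Eriksen and Szabo, by date of promotion to current rank (earlier first): Eriksen (Jun 3, 2002) before Szabo (Jan 14, 2004).
Novak, Kapoor and Moreau are each paramedic-certified, so the next rule applies.
Among Novak, Kapoor and Moreau, by total department service (higher first): Novak (24 years) before Kapoor and Moreau (6 years).
Among Kapoor and Moreau, by date of promotion to current rank (earlier first): Kapoor (Sep 28, 2018) before Moreau (Nov 4, 2019).
Among Johansson, Obi and Sato, paramedic-certified before not paramedic-certified: Johansson and Obi (paramedic-certified) before Sato (not paramedic-certified).
Johansson and Obi both have total department service 20 years, so the next rule applies.
Among Johansson and Obi, by date of promotion to current rank (earlier first): Johansson (Oct 27, 2002) before Obi (Jul 16, 2010).
Full order: Eriksen, Szabo, Novak, Kapoor, Moreau, Johansson, Obi, Sato, Farouk.

Eriksen, Szabo, Novak, Kapoor, Moreau, Johansson, Obi, Sato, Farouk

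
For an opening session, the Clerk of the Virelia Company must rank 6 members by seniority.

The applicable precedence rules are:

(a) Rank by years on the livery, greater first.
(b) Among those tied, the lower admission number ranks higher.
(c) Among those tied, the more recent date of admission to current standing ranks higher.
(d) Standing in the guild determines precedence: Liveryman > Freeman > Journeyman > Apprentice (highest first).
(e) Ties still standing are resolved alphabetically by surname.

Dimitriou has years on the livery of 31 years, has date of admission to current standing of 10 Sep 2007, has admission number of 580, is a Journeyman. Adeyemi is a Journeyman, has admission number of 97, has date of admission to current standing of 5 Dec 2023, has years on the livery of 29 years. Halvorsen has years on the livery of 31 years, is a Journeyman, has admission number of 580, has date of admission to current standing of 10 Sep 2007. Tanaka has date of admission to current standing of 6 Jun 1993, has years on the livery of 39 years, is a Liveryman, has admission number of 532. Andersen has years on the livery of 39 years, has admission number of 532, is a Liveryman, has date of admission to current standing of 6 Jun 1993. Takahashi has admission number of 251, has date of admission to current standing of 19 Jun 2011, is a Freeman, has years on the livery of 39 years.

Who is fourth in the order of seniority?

Dimitriou

By years on the livery (higher first): Takahashi, Andersen and Tanaka (each 39 years); then Dimitriou and Halvorsen (both 31 years); then Adeyemi (29 years).
Among Takahashi, Andersen and Tanaka, by admission number (lower first): Takahashi (251) before Andersen and Tanaka (532).
Andersen and Tanaka both have date of admission to current standing 6 Jun 1993, so the next rule applies.
Andersen and Tanaka are each Liveryman, so the next rule applies.
Among Andersen and Tanaka, alphabetically by surname: Andersen before Tanaka.
Dimitriou and Halvorsen both have admission number 580, so the next rule applies.
Dimitriou and Halvorsen both have date of admission to current standing 10 Sep 2007, so the next rule applies.
Dimitriou and Halvorsen are each Journeyman, so the next rule applies.
Among Dimitriou and Halvorsen, alphabetically by surname: Dimitriou before Halvorsen.
Order: Takahashi, Andersen, Tanaka, Dimitriou, Halvorsen, Adeyemi.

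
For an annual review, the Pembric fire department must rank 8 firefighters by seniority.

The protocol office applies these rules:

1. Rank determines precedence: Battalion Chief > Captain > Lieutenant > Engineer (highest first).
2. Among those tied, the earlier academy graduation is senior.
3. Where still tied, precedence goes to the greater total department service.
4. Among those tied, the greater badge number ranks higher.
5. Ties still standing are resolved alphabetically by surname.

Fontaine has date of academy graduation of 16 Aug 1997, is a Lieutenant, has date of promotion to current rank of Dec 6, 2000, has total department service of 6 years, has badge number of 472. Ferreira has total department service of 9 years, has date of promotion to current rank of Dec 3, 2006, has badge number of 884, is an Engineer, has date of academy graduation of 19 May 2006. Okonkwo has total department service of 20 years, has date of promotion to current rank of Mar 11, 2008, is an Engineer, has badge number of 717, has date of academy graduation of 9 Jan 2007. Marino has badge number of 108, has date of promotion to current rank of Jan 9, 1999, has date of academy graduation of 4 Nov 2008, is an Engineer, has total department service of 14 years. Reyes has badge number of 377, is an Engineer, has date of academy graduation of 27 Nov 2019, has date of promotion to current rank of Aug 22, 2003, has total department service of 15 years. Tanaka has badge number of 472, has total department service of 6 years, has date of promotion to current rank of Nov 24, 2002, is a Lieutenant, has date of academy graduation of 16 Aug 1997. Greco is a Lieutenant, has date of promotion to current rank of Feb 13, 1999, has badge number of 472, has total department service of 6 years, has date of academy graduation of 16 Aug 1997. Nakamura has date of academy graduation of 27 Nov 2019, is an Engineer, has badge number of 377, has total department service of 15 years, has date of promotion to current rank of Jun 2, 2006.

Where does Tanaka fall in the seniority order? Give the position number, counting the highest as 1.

By rank: Fontaine, Greco and Tanaka (Lieutenant); then Ferreira, Okonkwo, Marino, Nakamura and Reyes (Engineer).
Fontaine, Greco and Tanaka all have date of academy graduation 16 Aug 1997, so the next rule applies.
Fontaine, Greco and Tanaka all have total department service 6 years, so the next rule applies.
Fontaine, Greco and Tanaka all have badge number 472, so the next rule applies.
Among Fontaine, Greco and Tanaka, alphabetically by surname: Fontaine before Greco before Tanaka.
Among Ferreira, Okonkwo, Marino, Nakamura and Reyes, by date of academy graduation (earlier first): Ferreira (19 May 2006) before Okonkwo (9 Jan 2007) before Marino (4 Nov 2008) before Nakamura and Reyes (27 Nov 2019).
Nakamura and Reyes both have total department service 15 years, so the next rule applies.
Nakamura and Reyes both have badge number 377, so the next rule applies.
Among Nakamura and Reyes, alphabetically by surname: Nakamura before Reyes.
Order: Fontaine, Greco, Tanaka, Ferreira, Okonkwo, Marino, Nakamura, Reyes. So position 3.

3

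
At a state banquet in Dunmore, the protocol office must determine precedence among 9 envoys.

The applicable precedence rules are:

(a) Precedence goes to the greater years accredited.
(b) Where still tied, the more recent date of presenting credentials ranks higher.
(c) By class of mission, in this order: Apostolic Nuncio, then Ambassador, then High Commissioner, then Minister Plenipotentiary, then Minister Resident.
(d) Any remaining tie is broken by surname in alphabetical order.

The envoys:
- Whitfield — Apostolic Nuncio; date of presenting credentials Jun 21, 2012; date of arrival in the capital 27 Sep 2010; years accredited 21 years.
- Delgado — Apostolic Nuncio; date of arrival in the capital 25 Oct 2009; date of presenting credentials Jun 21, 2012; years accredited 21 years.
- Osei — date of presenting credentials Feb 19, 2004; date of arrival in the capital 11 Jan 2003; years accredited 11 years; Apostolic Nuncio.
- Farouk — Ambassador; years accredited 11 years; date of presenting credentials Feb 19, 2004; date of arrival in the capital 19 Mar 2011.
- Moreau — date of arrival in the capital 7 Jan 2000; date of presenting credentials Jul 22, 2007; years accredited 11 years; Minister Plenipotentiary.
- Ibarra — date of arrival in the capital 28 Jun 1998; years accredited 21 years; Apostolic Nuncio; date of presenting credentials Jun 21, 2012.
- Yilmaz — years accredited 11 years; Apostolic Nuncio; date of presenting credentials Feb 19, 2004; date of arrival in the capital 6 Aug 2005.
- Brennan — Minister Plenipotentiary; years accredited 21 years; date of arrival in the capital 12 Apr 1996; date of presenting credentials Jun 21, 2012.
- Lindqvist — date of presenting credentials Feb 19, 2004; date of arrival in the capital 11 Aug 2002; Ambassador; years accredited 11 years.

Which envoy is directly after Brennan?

By years accredited (higher first): Delgado, Ibarra, Whitfield and Brennan (each 21 years); then Moreau, Osei, Yilmaz, Farouk and Lindqvist (each 11 years).
Delgado, Ibarra, Whitfield and Brennan all have date of presenting credentials Jun 21, 2012, so the next rule applies.
Among Delgado, Ibarra, Whitfield and Brennan, by class of mission: Delgado, Ibarra and Whitfield (Apostolic Nuncio) before Brennan (Minister Plenipotentiary).
Among Delgado, Ibarra and Whitfield, alphabetically by surname: Delgado before Ibarra before Whitfield.
Among Moreau, Osei, Yilmaz, Farouk and Lindqvist, by date of presenting credentials (later first): Moreau (Jul 22, 2007) before Osei, Yilmaz, Farouk and Lindqvist (Feb 19, 2004).
Among Osei, Yilmaz, Farouk and Lindqvist, by class of mission: Osei and Yilmaz (Apostolic Nuncio) before Farouk and Lindqvist (Ambassador).
Among Osei and Yilmaz, alphabetically by surname: Osei before Yilmaz.
Among Farouk and Lindqvist, alphabetically by surname: Farouk before Lindqvist.
Order: Delgado, Ibarra, Whitfield, Brennan, Moreau, Osei, Yilmaz, Farouk, Lindqvist.

Moreau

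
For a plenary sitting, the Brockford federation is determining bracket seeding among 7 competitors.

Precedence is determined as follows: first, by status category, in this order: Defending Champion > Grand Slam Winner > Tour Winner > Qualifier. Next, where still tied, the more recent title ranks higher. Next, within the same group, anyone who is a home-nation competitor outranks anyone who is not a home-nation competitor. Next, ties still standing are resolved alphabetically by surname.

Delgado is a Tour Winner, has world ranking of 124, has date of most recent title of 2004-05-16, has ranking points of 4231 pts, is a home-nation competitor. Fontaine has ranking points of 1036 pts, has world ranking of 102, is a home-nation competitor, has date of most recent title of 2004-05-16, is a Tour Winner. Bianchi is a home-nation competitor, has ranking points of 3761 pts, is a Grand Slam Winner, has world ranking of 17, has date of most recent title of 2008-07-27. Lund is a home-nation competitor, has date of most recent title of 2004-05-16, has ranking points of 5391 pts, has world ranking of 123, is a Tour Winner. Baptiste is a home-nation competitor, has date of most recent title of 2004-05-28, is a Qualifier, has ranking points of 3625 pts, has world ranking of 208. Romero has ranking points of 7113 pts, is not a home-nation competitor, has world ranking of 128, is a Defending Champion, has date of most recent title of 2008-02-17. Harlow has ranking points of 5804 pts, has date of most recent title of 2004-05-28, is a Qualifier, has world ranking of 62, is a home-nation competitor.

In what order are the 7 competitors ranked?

By status category: Romero (Defending Champion); then Bianchi (Grand Slam Winner); then Delgado, Fontaine and Lund (Tour Winner); then Baptiste and Harlow (Qualifier).
Delgado, Fontaine and Lund all have date of most recent title 2004-05-16, so the next rule applies.
Delgado, Fontaine and Lund are each a home-nation competitor, so the next rule applies.
Among Delgado, Fontaine and Lund, alphabetically by surname: Delgado before Fontaine before Lund.
Baptiste and Harlow both have date of most recent title 2004-05-28, so the next rule applies.
Baptiste and Harlow are each a home-nation competitor, so the next rule applies.
Among Baptiste and Harlow, alphabetically by surname: Baptiste before Harlow.
Full order: Romero, Bianchi, Delgado, Fontaine, Lund, Baptiste, Harlow.

Romero, Bianchi, Delgado, Fontaine, Lund, Baptiste, Harlow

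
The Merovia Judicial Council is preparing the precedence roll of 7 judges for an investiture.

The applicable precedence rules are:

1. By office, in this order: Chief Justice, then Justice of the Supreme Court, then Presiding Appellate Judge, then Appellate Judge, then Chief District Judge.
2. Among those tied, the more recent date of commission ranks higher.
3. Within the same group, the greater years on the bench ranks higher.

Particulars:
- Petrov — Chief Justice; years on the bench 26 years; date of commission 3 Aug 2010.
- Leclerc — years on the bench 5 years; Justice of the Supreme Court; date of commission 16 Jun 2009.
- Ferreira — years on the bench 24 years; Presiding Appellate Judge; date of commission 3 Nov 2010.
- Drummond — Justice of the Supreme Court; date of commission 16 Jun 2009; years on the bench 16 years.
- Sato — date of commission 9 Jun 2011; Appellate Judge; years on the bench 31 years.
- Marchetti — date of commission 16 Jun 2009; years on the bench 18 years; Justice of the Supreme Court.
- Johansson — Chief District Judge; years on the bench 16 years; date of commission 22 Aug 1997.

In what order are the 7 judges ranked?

Petrov, Marchetti, Drummond, Leclerc, Ferreira, Sato, Johansson

By office: Petrov (Chief Justice); then Marchetti, Drummond and Leclerc (Justice of the Supreme Court); then Ferreira (Presiding Appellate Judge); then Sato (Appellate Judge); then Johansson (Chief District Judge).
Marchetti, Drummond and Leclerc all have date of commission 16 Jun 2009, so the next rule applies.
Among Marchetti, Drummond and Leclerc, by years on the bench (higher first): Marchetti (18 years) before Drummond (16 years) before Leclerc (5 years).
Full order: Petrov, Marchetti, Drummond, Leclerc, Ferreira, Sato, Johansson.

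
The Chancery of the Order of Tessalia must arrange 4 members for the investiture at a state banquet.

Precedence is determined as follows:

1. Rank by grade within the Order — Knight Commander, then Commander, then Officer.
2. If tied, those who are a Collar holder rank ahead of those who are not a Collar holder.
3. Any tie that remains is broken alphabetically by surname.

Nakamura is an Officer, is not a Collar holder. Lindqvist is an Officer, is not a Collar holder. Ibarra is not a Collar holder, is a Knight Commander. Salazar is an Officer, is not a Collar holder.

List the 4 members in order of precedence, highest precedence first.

By grade within the Order: Ibarra (Knight Commander); then Lindqvist, Nakamura and Salazar (Officer).
Lindqvist, Nakamura and Salazar are each not a Collar holder, so the next rule applies.
Among Lindqvist, Nakamura and Salazar, alphabetically by surname: Lindqvist before Nakamura before Salazar.
Full order: Ibarra, Lindqvist, Nakamura, Salazar.

Ibarra, Lindqvist, Nakamura, Salazar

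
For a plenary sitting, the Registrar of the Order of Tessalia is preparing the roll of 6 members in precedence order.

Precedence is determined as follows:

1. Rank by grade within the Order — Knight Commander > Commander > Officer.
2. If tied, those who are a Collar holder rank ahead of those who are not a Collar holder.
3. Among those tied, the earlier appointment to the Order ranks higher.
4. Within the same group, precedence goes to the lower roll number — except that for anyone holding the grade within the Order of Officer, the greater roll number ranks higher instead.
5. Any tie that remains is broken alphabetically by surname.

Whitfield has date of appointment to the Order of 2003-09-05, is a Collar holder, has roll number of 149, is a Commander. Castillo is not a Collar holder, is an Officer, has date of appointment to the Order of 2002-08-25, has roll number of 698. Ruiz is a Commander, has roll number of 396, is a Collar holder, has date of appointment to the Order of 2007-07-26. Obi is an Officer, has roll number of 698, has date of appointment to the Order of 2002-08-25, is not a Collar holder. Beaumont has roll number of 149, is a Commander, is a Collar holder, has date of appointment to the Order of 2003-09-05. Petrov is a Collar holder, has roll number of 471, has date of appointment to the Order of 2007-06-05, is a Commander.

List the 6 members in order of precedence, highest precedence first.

By grade within the Order: Beaumont, Whitfield, Petrov and Ruiz (Commander); then Castillo and Obi (Officer).
Beaumont, Whitfield, Petrov and Ruiz are each a Collar holder, so the next rule applies.
Among Beaumont, Whitfield, Petrov and Ruiz, by date of appointment to the Order (earlier first): Beaumont and Whitfield (2003-09-05) before Petrov (2007-06-05) before Ruiz (2007-07-26).
Beaumont and Whitfield both have roll number 149, so the next rule applies.
Among Beaumont and Whitfield, alphabetically by surname: Beaumont before Whitfield.
Castillo and Obi are each not a Collar holder, so the next rule applies.
Castillo and Obi both have date of appointment to the Order 2002-08-25, so the next rule applies.
Castillo and Obi both have roll number 698, so the next rule applies.
Among Castillo and Obi, alphabetically by surname: Castillo before Obi.
Full order: Beaumont, Whitfield, Petrov, Ruiz, Castillo, Obi.

Beaumont, Whitfield, Petrov, Ruiz, Castillo, Obi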